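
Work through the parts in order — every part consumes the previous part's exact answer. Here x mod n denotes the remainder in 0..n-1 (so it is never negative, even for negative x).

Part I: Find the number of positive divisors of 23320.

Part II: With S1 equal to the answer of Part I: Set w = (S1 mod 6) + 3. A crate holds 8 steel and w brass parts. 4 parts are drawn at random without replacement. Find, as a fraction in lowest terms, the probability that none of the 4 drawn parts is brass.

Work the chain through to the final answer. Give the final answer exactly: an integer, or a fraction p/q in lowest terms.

Part I: 23320 = 2^3 * 5 * 11 * 53; number of divisors = (3+1) * (1+1) * (1+1) * (1+1) = 32; answer 32
Part II: S1 = 32; w = 5; total draws C(13,4) = 715; favorable C(8,4) = 70; P = 14/143; answer 14/143

14/143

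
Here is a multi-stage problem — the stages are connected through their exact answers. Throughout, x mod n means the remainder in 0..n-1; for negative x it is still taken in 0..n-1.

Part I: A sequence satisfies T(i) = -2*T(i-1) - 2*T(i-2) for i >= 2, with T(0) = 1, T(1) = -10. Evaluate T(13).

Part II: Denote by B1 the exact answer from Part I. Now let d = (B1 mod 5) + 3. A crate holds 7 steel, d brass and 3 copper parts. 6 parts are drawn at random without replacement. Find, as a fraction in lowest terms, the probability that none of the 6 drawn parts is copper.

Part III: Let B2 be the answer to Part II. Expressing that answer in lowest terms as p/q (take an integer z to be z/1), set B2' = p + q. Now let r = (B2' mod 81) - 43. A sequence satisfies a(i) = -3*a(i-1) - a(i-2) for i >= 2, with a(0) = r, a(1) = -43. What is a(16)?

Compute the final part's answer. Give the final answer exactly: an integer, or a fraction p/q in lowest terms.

64545887

Part I: T(2) = -2*(-10) - 2*(1) = 18; iterating: T(2)=18, T(3)=-16, T(4)=-4, T(5)=40, T(6)=-72, T(7)=64, T(8)=16, T(9)=-160, T(10)=288, T(11)=-256, T(12)=-64, T(13)=640; answer 640
Part II: B1 = 640; d = 3; total draws C(13,6) = 1716; favorable C(10,6) = 210; P = 35/286; answer 35/286
Part III: B2 = 35/286; threaded value p + q = 321; r = 35; a(2) = -3*(-43) - 1*(35) = 94; iterating: a(2)=94, a(3)=-239, a(4)=623, a(5)=-1630, a(6)=4267, a(7)=-11171, a(8)=29246, a(9)=-76567, a(10)=200455, a(11)=-524798, a(12)=1373939, a(13)=-3597019, a(14)=9417118, a(15)=-24654335, a(16)=64545887; answer 64545887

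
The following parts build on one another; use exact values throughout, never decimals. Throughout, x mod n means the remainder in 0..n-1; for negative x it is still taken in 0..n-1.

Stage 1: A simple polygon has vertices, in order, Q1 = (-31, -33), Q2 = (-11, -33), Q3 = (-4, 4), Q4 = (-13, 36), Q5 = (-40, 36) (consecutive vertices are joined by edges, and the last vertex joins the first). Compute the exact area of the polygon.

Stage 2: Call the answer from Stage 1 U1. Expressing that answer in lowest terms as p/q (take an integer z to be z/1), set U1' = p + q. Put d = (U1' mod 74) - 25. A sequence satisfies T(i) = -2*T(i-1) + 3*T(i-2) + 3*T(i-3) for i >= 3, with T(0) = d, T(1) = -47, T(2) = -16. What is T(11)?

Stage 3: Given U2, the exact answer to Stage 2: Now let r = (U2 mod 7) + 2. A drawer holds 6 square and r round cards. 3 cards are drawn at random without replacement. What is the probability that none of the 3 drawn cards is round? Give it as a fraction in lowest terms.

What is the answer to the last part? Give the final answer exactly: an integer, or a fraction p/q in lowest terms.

Stage 1: cross terms: (-31*-33 - -11*-33)=660, (-11*4 - -4*-33)=-176, (-4*36 - -13*4)=-92, (-13*36 - -40*36)=972, (-40*-33 - -31*36)=2436; twice the area = |3800| = 3800; area = 1900; answer 1900
Stage 2: U1 = 1900; threaded value p + q = 1901; d = 26; T(3) = -2*(-16) + 3*(-47) + 3*(26) = -31; iterating: T(3)=-31, T(4)=-127, T(5)=113, T(6)=-700, T(7)=1358, T(8)=-4477, T(9)=10928, T(10)=-31213, T(11)=81779; answer 81779
Stage 3: U2 = 81779; r = 7; total draws C(13,3) = 286; favorable C(6,3) = 20; P = 10/143; answer 10/143

10/143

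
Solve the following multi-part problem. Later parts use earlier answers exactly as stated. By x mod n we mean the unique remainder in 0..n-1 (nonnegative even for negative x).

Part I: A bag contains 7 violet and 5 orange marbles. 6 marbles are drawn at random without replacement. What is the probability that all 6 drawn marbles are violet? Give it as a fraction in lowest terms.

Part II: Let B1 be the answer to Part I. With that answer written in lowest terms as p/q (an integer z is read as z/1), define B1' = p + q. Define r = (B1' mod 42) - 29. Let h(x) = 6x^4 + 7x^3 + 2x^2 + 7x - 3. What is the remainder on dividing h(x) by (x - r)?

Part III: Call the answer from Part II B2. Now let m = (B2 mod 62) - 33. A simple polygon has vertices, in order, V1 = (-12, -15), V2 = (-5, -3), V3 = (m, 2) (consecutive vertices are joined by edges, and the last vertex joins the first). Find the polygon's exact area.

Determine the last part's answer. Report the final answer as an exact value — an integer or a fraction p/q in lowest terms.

Part I: total draws C(12,6) = 924; favorable C(7,6) = 7; P = 1/132; answer 1/132
Part II: B1 = 1/132; threaded value p + q = 133; r = -22; remainder = value at the root: 6*(-22)^4 + 7*(-22)^3 + 2*(-22)^2 + 7*(-22)^1 - 3 = (1405536) + (-74536) + (968) + (-154) + (-3) = 1331811; answer 1331811
Part III: B2 = 1331811; m = 18; cross terms: (-12*-3 - -5*-15)=-39, (-5*2 - 18*-3)=44, (18*-15 - -12*2)=-246; twice the area = |-241| = 241; area = 241/2; answer 241/2

241/2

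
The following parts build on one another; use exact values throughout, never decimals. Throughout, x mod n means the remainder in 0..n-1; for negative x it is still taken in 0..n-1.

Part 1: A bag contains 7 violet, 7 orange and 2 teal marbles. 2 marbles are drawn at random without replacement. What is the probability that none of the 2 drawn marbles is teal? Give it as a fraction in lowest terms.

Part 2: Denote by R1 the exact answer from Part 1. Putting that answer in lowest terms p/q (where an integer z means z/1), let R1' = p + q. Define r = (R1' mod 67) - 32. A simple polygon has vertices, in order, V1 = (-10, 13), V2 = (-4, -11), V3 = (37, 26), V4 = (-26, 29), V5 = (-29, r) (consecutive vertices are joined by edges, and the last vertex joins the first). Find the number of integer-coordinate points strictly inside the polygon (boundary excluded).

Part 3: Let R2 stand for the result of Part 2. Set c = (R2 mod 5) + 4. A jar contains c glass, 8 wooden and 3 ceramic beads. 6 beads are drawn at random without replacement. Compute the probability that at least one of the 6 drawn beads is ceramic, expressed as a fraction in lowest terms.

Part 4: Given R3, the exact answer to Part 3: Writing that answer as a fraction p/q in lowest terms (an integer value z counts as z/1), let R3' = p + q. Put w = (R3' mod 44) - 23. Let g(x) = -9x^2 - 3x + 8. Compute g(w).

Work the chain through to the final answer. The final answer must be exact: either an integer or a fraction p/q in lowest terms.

-4

Part 1: total draws C(16,2) = 120; favorable C(14,2) = 91; P = 91/120; answer 91/120
Part 2: R1 = 91/120; threaded value p + q = 211; r = -22; cross terms: (-10*-11 - -4*13)=162, (-4*26 - 37*-11)=303, (37*29 - -26*26)=1749, (-26*-22 - -29*29)=1413, (-29*13 - -10*-22)=-597; twice the area = |3030| = 3030; area = 1515; boundary points = 6 + 1 + 3 + 3 + 1 = 14; strictly interior points = area - boundary/2 + 1 = 1509; answer 1509
Part 3: R2 = 1509; c = 8; total draws C(19,6) = 27132; complement C(16,6) = 8008; favorable 27132 - 8008 = 19124; P = 683/969; answer 683/969
Part 4: R3 = 683/969; threaded value p + q = 1652; w = 1; -9*(1)^2 - 3*(1)^1 + 8 = (-9) + (-3) + (8) = -4; answer -4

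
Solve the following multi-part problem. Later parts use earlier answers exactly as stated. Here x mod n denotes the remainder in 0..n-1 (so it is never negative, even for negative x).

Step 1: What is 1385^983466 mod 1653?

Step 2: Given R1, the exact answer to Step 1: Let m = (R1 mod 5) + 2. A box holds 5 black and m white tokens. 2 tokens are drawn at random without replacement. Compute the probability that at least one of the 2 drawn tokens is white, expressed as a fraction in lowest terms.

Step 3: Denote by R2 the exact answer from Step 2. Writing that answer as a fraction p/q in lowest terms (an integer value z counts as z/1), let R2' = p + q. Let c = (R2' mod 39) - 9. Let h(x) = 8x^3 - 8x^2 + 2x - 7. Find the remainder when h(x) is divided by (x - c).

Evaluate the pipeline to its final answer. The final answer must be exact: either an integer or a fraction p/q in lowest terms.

81349

Step 1: squarings mod 1653: 1385^1=1385, 1385^2=745, 1385^4=1270, 1385^8=1225, 1385^16=1354, 1385^32=139, 1385^64=1138, 1385^128=745, 1385^256=1270, 1385^512=1225, 1385^1024=1354, 1385^2048=139, 1385^4096=1138, 1385^8192=745, 1385^16384=1270, 1385^32768=1225, 1385^65536=1354, 1385^131072=139, 1385^262144=1138, 1385^524288=745; 1385^983466 = 1385^2 * 1385^8 * 1385^32 * 1385^128 * 1385^256 * 1385^65536 * 1385^131072 * 1385^262144 * 1385^524288 = 1312 (mod 1653); answer 1312
Step 2: R1 = 1312; m = 4; total draws C(9,2) = 36; complement C(5,2) = 10; favorable 36 - 10 = 26; P = 13/18; answer 13/18
Step 3: R2 = 13/18; threaded value p + q = 31; c = 22; remainder = value at the root: 8*(22)^3 - 8*(22)^2 + 2*(22)^1 - 7 = (85184) + (-3872) + (44) + (-7) = 81349; answer 81349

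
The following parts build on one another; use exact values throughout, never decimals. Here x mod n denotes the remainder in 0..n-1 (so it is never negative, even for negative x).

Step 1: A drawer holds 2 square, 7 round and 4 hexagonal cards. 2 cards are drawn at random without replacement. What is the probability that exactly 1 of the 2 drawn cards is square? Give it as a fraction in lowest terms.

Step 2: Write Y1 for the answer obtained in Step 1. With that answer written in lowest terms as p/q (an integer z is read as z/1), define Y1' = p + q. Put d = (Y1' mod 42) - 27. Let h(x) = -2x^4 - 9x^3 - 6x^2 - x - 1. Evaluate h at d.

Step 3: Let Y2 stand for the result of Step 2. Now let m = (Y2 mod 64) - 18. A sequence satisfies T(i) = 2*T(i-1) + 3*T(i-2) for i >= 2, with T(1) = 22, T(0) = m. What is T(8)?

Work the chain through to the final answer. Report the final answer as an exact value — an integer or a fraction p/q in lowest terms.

Step 1: total draws C(13,2) = 78; favorable C(2,1)*C(11,1) = 22; P = 11/39; answer 11/39
Step 2: Y1 = 11/39; threaded value p + q = 50; d = -19; -2*(-19)^4 - 9*(-19)^3 - 6*(-19)^2 - 1*(-19)^1 - 1 = (-260642) + (61731) + (-2166) + (19) + (-1) = -201059; answer -201059
Step 3: Y2 = -201059; m = 11; T(2) = 2*(22) + 3*(11) = 77; iterating: T(2)=77, T(3)=220, T(4)=671, T(5)=2002, T(6)=6017, T(7)=18040, T(8)=54131; answer 54131

54131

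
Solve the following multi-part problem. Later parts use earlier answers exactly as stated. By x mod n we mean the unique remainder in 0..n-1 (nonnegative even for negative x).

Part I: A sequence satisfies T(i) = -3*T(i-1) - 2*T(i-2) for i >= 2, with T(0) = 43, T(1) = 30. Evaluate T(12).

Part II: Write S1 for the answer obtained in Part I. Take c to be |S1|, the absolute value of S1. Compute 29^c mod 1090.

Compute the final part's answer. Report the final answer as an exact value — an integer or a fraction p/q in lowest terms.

841

Part I: T(2) = -3*(30) - 2*(43) = -176; iterating: T(2)=-176, T(3)=468, T(4)=-1052, T(5)=2220, T(6)=-4556, T(7)=9228, T(8)=-18572, T(9)=37260, T(10)=-74636, T(11)=149388, T(12)=-298892; answer -298892
Part II: S1 = -298892; c = 298892; squarings mod 1090: 29^1=29, 29^2=841, 29^4=961, 29^8=291, 29^16=751, 29^32=471, 29^64=571, 29^128=131, 29^256=811, 29^512=451, 29^1024=661, 29^2048=921, 29^4096=221, 29^8192=881, 29^16384=81, 29^32768=21, 29^65536=441, 29^131072=461, 29^262144=1061; 29^298892 = 29^4 * 29^8 * 29^128 * 29^256 * 29^512 * 29^1024 * 29^2048 * 29^32768 * 29^262144 = 841 (mod 1090); answer 841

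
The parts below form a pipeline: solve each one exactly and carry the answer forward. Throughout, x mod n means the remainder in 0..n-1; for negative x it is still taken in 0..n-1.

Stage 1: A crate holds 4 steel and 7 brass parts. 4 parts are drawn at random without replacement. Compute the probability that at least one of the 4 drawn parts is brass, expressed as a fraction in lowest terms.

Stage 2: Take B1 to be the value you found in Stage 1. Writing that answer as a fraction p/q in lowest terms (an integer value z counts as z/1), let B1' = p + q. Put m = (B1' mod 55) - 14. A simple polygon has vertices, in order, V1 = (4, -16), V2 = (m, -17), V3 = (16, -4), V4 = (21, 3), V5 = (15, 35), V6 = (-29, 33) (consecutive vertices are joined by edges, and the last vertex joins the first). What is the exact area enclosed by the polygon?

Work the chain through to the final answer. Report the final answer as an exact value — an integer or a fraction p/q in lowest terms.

Stage 1: total draws C(11,4) = 330; complement C(4,4) = 1; favorable 330 - 1 = 329; P = 329/330; answer 329/330
Stage 2: B1 = 329/330; threaded value p + q = 659; m = 40; cross terms: (4*-17 - 40*-16)=572, (40*-4 - 16*-17)=112, (16*3 - 21*-4)=132, (21*35 - 15*3)=690, (15*33 - -29*35)=1510, (-29*-16 - 4*33)=332; twice the area = |3348| = 3348; area = 1674; answer 1674

1674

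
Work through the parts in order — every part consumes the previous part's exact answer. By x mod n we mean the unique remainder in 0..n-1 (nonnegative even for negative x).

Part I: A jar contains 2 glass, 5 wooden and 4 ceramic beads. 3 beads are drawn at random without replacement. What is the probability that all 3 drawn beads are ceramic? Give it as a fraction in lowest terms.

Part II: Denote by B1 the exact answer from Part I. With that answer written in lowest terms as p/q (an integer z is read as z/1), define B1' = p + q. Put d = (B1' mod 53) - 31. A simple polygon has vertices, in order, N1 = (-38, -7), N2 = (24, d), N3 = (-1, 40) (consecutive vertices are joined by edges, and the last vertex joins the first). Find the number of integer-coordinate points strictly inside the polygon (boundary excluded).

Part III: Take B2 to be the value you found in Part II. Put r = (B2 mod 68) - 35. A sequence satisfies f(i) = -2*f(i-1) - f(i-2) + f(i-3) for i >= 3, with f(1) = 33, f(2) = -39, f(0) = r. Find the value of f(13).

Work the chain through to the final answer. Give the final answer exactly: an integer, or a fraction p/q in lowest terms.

Part I: total draws C(11,3) = 165; favorable C(4,3) = 4; P = 4/165; answer 4/165
Part II: B1 = 4/165; threaded value p + q = 169; d = -21; cross terms: (-38*-21 - 24*-7)=966, (24*40 - -1*-21)=939, (-1*-7 - -38*40)=1527; twice the area = |3432| = 3432; area = 1716; boundary points = 2 + 1 + 1 = 4; strictly interior points = area - boundary/2 + 1 = 1715; answer 1715
Part III: B2 = 1715; r = -20; f(3) = -2*(-39) - 1*(33) + 1*(-20) = 25; iterating: f(3)=25, f(4)=22, f(5)=-108, f(6)=219, f(7)=-308, f(8)=289, f(9)=-51, f(10)=-495, f(11)=1330, f(12)=-2216, f(13)=2607; answer 2607

2607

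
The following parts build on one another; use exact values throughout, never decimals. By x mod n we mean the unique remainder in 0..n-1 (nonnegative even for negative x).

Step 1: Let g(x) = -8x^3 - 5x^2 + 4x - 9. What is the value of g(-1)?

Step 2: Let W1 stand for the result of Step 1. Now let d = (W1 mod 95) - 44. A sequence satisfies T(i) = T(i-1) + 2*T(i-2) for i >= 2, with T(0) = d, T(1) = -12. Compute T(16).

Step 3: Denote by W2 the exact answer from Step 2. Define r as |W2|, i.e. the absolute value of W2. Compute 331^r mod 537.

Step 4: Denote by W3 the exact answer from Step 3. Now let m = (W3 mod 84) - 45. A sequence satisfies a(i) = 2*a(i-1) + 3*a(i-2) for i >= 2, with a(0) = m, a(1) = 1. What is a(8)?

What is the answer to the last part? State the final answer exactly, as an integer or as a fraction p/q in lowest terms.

Step 1: -8*(-1)^3 - 5*(-1)^2 + 4*(-1)^1 - 9 = (8) + (-5) + (-4) + (-9) = -10; answer -10
Step 2: W1 = -10; d = 41; T(2) = 1*(-12) + 2*(41) = 70; iterating: T(2)=70, T(3)=46, T(4)=186, T(5)=278, T(6)=650, T(7)=1206, T(8)=2506, T(9)=4918, T(10)=9930, T(11)=19766, T(12)=39626, T(13)=79158, T(14)=158410, T(15)=316726, T(16)=633546; answer 633546
Step 3: W2 = 633546; r = 633546; squarings mod 537: 331^1=331, 331^2=13, 331^4=169, 331^8=100, 331^16=334, 331^32=397, 331^64=268, 331^128=403, 331^256=235, 331^512=451, 331^1024=415, 331^2048=385, 331^4096=13, 331^8192=169, 331^16384=100, 331^32768=334, 331^65536=397, 331^131072=268, 331^262144=403, 331^524288=235; 331^633546 = 331^2 * 331^8 * 331^64 * 331^128 * 331^512 * 331^2048 * 331^8192 * 331^32768 * 331^65536 * 331^524288 = 22 (mod 537); answer 22
Step 4: W3 = 22; m = -23; a(2) = 2*(1) + 3*(-23) = -67; iterating: a(2)=-67, a(3)=-131, a(4)=-463, a(5)=-1319, a(6)=-4027, a(7)=-12011, a(8)=-36103; answer -36103

-36103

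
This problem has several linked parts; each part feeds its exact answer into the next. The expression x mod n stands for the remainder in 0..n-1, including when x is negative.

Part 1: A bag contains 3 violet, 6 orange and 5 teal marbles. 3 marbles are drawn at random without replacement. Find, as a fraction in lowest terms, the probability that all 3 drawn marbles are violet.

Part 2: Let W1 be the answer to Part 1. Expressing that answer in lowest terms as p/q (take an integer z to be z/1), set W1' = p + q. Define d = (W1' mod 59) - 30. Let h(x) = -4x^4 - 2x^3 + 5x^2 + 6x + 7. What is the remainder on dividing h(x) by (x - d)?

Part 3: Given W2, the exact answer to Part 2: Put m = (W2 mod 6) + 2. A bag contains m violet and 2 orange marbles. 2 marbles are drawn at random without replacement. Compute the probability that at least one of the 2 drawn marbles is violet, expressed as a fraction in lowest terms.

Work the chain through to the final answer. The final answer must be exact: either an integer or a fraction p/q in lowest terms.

27/28

Part 1: total draws C(14,3) = 364; favorable C(3,3) = 1; P = 1/364; answer 1/364
Part 2: W1 = 1/364; threaded value p + q = 365; d = -19; remainder = value at the root: -4*(-19)^4 - 2*(-19)^3 + 5*(-19)^2 + 6*(-19)^1 + 7 = (-521284) + (13718) + (1805) + (-114) + (7) = -505868; answer -505868
Part 3: W2 = -505868; m = 6; total draws C(8,2) = 28; complement C(2,2) = 1; favorable 28 - 1 = 27; P = 27/28; answer 27/28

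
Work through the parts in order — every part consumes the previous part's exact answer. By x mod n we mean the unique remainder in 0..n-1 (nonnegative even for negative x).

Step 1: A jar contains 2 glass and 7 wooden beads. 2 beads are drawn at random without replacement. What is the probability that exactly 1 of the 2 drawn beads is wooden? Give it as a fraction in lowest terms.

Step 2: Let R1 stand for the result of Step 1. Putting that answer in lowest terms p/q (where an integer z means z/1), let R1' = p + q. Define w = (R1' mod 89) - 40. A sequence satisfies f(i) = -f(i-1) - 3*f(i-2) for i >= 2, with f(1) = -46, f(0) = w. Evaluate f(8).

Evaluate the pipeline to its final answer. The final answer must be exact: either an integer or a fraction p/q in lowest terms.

Step 1: total draws C(9,2) = 36; favorable C(7,1)*C(2,1) = 14; P = 7/18; answer 7/18
Step 2: R1 = 7/18; threaded value p + q = 25; w = -15; f(2) = -1*(-46) - 3*(-15) = 91; iterating: f(2)=91, f(3)=47, f(4)=-320, f(5)=179, f(6)=781, f(7)=-1318, f(8)=-1025; answer -1025

-1025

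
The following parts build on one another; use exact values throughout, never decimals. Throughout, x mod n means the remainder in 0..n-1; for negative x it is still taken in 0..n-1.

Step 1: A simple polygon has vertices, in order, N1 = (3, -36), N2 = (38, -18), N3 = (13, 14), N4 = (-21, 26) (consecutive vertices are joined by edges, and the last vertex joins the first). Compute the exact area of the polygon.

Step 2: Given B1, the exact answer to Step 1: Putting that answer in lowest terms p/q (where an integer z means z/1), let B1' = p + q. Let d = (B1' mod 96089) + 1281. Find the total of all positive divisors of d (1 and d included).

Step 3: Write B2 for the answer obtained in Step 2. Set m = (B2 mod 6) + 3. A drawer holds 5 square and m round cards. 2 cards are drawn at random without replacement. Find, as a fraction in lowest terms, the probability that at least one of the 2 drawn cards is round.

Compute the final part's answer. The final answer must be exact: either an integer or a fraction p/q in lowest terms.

28/33

Step 1: cross terms: (3*-18 - 38*-36)=1314, (38*14 - 13*-18)=766, (13*26 - -21*14)=632, (-21*-36 - 3*26)=678; twice the area = |3390| = 3390; area = 1695; answer 1695
Step 2: B1 = 1695; threaded value p + q = 1696; d = 2977; 2977 = 13 * 229; sigma = (1 + 13) * (1 + 229) = 14 * 230 = 3220; answer 3220
Step 3: B2 = 3220; m = 7; total draws C(12,2) = 66; complement C(5,2) = 10; favorable 66 - 10 = 56; P = 28/33; answer 28/33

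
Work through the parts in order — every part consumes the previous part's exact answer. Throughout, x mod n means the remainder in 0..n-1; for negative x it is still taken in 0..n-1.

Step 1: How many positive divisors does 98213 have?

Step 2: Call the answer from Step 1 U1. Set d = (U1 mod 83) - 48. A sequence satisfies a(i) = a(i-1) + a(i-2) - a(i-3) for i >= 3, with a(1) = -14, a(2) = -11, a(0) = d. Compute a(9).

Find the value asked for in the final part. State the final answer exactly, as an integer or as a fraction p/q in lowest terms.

126

Step 1: 98213 is prime, so its only divisors are 1 and 98213; count = 2; answer 2
Step 2: U1 = 2; d = -46; a(3) = 1*(-11) + 1*(-14) - 1*(-46) = 21; iterating: a(3)=21, a(4)=24, a(5)=56, a(6)=59, a(7)=91, a(8)=94, a(9)=126; answer 126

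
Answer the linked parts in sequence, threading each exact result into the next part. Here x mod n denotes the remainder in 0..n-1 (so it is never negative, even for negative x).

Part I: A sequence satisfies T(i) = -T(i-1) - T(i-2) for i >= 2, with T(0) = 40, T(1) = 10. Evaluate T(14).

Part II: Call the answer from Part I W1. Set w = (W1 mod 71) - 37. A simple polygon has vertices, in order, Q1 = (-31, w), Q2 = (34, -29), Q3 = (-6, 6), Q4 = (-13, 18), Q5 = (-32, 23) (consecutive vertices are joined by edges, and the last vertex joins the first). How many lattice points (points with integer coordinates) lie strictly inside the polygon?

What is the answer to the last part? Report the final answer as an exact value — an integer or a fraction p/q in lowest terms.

1463

Part I: T(2) = -1*(10) - 1*(40) = -50; iterating: T(2)=-50, T(3)=40, T(4)=10, T(5)=-50, T(6)=40, T(7)=10, T(8)=-50, T(9)=40, T(10)=10, T(11)=-50, T(12)=40, T(13)=10, T(14)=-50; answer -50
Part II: W1 = -50; w = -16; cross terms: (-31*-29 - 34*-16)=1443, (34*6 - -6*-29)=30, (-6*18 - -13*6)=-30, (-13*23 - -32*18)=277, (-32*-16 - -31*23)=1225; twice the area = |2945| = 2945; area = 2945/2; boundary points = 13 + 5 + 1 + 1 + 1 = 21; strictly interior points = area - boundary/2 + 1 = 1463; answer 1463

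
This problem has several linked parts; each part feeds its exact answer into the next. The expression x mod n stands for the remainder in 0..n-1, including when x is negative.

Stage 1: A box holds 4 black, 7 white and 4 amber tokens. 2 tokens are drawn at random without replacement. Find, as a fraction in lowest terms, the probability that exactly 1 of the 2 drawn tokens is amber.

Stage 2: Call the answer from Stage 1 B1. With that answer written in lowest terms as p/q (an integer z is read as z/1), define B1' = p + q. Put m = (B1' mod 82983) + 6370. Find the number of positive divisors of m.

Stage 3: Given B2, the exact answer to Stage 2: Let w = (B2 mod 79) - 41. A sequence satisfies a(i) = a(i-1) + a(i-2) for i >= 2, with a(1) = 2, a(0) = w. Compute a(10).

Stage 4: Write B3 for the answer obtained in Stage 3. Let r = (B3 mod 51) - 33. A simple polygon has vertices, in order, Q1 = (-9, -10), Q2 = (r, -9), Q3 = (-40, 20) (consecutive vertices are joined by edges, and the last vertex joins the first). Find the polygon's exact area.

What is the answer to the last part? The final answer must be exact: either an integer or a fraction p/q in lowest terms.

Stage 1: total draws C(15,2) = 105; favorable C(4,1)*C(11,1) = 44; P = 44/105; answer 44/105
Stage 2: B1 = 44/105; threaded value p + q = 149; m = 6519; 6519 = 3 * 41 * 53; number of divisors = (1+1) * (1+1) * (1+1) = 8; answer 8
Stage 3: B2 = 8; w = -33; a(2) = 1*(2) + 1*(-33) = -31; iterating: a(2)=-31, a(3)=-29, a(4)=-60, a(5)=-89, a(6)=-149, a(7)=-238, a(8)=-387, a(9)=-625, a(10)=-1012; answer -1012
Stage 4: B3 = -1012; r = -25; cross terms: (-9*-9 - -25*-10)=-169, (-25*20 - -40*-9)=-860, (-40*-10 - -9*20)=580; twice the area = |-449| = 449; area = 449/2; answer 449/2

449/2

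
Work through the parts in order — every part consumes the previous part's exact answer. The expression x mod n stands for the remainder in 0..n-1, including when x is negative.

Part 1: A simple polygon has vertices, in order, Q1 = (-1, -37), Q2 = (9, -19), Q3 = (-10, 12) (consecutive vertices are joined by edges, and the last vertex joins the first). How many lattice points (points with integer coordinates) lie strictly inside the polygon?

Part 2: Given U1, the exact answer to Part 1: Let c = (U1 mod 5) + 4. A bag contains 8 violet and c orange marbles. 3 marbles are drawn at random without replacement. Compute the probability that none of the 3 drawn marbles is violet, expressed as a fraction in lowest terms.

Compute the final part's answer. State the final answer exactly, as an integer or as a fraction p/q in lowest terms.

Part 1: cross terms: (-1*-19 - 9*-37)=352, (9*12 - -10*-19)=-82, (-10*-37 - -1*12)=382; twice the area = |652| = 652; area = 326; boundary points = 2 + 1 + 1 = 4; strictly interior points = area - boundary/2 + 1 = 325; answer 325
Part 2: U1 = 325; c = 4; total draws C(12,3) = 220; favorable C(4,3) = 4; P = 1/55; answer 1/55

1/55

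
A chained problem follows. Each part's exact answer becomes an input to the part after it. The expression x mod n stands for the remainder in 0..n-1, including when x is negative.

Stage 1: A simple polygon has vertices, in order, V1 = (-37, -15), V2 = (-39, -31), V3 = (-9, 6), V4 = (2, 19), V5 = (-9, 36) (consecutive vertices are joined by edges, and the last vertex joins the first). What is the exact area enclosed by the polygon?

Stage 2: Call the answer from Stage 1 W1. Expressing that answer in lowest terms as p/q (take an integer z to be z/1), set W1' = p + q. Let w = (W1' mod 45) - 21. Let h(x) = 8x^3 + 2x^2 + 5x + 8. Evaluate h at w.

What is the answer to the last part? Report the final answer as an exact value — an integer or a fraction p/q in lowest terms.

Stage 1: cross terms: (-37*-31 - -39*-15)=562, (-39*6 - -9*-31)=-513, (-9*19 - 2*6)=-183, (2*36 - -9*19)=243, (-9*-15 - -37*36)=1467; twice the area = |1576| = 1576; area = 788; answer 788
Stage 2: W1 = 788; threaded value p + q = 789; w = 3; 8*(3)^3 + 2*(3)^2 + 5*(3)^1 + 8 = (216) + (18) + (15) + (8) = 257; answer 257

257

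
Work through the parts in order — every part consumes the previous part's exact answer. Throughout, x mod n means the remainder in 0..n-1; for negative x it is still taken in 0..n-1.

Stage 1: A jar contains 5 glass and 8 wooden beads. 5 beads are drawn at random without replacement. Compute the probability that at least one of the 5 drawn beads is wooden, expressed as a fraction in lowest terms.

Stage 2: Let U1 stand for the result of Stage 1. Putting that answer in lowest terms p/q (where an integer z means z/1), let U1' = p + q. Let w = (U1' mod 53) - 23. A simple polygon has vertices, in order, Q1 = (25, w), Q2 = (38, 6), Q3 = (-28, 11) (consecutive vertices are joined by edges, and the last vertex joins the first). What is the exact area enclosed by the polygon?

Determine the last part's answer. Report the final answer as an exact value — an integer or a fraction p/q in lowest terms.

Stage 1: total draws C(13,5) = 1287; complement C(5,5) = 1; favorable 1287 - 1 = 1286; P = 1286/1287; answer 1286/1287
Stage 2: U1 = 1286/1287; threaded value p + q = 2573; w = 6; cross terms: (25*6 - 38*6)=-78, (38*11 - -28*6)=586, (-28*6 - 25*11)=-443; twice the area = |65| = 65; area = 65/2; answer 65/2

65/2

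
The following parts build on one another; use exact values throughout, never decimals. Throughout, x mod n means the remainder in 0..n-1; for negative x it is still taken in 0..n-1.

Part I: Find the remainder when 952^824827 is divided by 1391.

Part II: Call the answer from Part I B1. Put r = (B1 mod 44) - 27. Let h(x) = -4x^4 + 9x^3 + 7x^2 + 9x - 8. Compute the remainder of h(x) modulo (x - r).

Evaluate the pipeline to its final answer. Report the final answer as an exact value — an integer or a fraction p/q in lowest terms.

Part I: squarings mod 1391: 952^1=952, 952^2=763, 952^4=731, 952^8=217, 952^16=1186, 952^32=295, 952^64=783, 952^128=1049, 952^256=120, 952^512=490, 952^1024=848, 952^2048=1348, 952^4096=458, 952^8192=1114, 952^16384=224, 952^32768=100, 952^65536=263, 952^131072=1010, 952^262144=497, 952^524288=802; 952^824827 = 952^1 * 952^2 * 952^8 * 952^16 * 952^32 * 952^64 * 952^128 * 952^256 * 952^1024 * 952^4096 * 952^32768 * 952^262144 * 952^524288 = 965 (mod 1391); answer 965
Part II: B1 = 965; r = 14; remainder = value at the root: -4*(14)^4 + 9*(14)^3 + 7*(14)^2 + 9*(14)^1 - 8 = (-153664) + (24696) + (1372) + (126) + (-8) = -127478; answer -127478

-127478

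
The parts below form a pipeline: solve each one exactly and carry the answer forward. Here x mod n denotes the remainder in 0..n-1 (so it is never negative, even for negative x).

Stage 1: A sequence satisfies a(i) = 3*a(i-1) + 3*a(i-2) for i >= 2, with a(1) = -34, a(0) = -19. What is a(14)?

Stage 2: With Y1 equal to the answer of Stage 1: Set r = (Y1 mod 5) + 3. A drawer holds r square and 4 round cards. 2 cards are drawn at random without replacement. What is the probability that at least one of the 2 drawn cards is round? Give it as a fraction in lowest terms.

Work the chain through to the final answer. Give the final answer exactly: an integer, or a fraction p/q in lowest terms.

11/14

Stage 1: a(2) = 3*(-34) + 3*(-19) = -159; iterating: a(2)=-159, a(3)=-579, a(4)=-2214, a(5)=-8379, a(6)=-31779, a(7)=-120474, a(8)=-456759, a(9)=-1731699, a(10)=-6565374, a(11)=-24891219, a(12)=-94369779, a(13)=-357782994, a(14)=-1356458319; answer -1356458319
Stage 2: Y1 = -1356458319; r = 4; total draws C(8,2) = 28; complement C(4,2) = 6; favorable 28 - 6 = 22; P = 11/14; answer 11/14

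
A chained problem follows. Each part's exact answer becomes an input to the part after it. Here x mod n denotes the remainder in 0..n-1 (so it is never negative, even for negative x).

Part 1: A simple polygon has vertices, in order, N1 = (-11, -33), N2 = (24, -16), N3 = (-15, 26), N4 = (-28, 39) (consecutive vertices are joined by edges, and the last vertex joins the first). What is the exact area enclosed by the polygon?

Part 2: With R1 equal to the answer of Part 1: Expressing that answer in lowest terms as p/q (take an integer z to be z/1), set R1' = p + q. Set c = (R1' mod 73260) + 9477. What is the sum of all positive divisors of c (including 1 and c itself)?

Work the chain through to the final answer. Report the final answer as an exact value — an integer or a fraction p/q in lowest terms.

23040

Part 1: cross terms: (-11*-16 - 24*-33)=968, (24*26 - -15*-16)=384, (-15*39 - -28*26)=143, (-28*-33 - -11*39)=1353; twice the area = |2848| = 2848; area = 1424; answer 1424
Part 2: R1 = 1424; threaded value p + q = 1425; c = 10902; 10902 = 2 * 3 * 23 * 79; sigma = (1 + 2) * (1 + 3) * (1 + 23) * (1 + 79) = 3 * 4 * 24 * 80 = 23040; answer 23040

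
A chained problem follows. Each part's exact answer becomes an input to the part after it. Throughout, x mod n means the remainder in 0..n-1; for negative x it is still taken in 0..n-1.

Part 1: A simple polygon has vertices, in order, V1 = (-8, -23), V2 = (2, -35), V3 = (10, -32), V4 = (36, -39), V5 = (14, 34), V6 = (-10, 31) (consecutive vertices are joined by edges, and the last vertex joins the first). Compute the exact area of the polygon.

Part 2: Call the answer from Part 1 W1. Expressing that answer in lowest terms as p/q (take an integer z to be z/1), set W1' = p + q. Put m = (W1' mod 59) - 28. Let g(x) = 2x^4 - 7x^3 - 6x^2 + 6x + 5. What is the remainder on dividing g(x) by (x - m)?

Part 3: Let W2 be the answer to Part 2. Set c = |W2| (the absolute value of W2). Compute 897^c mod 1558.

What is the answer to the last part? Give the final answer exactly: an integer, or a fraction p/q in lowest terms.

1537

Part 1: cross terms: (-8*-35 - 2*-23)=326, (2*-32 - 10*-35)=286, (10*-39 - 36*-32)=762, (36*34 - 14*-39)=1770, (14*31 - -10*34)=774, (-10*-23 - -8*31)=478; twice the area = |4396| = 4396; area = 2198; answer 2198
Part 2: W1 = 2198; threaded value p + q = 2199; m = -12; remainder = value at the root: 2*(-12)^4 - 7*(-12)^3 - 6*(-12)^2 + 6*(-12)^1 + 5 = (41472) + (12096) + (-864) + (-72) + (5) = 52637; answer 52637
Part 3: W2 = 52637; c = 52637; squarings mod 1558: 897^1=897, 897^2=681, 897^4=1035, 897^8=879, 897^16=1431, 897^32=549, 897^64=707, 897^128=1289, 897^256=693, 897^512=385, 897^1024=215, 897^2048=1043, 897^4096=365, 897^8192=795, 897^16384=1035, 897^32768=879; 897^52637 = 897^1 * 897^4 * 897^8 * 897^16 * 897^128 * 897^256 * 897^1024 * 897^2048 * 897^16384 * 897^32768 = 1537 (mod 1558); answer 1537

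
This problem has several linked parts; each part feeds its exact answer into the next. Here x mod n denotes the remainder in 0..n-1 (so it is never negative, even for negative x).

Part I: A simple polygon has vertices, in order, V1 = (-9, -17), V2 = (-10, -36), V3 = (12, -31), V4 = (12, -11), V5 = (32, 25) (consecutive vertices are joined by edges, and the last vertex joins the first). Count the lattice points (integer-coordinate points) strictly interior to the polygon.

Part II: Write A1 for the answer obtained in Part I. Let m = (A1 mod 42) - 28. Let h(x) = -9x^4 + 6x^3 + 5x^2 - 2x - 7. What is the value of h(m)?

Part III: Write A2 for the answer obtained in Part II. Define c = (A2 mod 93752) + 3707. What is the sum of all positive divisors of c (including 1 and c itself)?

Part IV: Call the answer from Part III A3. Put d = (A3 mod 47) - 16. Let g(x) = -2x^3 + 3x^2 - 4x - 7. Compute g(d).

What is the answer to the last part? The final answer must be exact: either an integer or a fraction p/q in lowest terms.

-33235

Part I: cross terms: (-9*-36 - -10*-17)=154, (-10*-31 - 12*-36)=742, (12*-11 - 12*-31)=240, (12*25 - 32*-11)=652, (32*-17 - -9*25)=-319; twice the area = |1469| = 1469; area = 1469/2; boundary points = 1 + 1 + 20 + 4 + 1 = 27; strictly interior points = area - boundary/2 + 1 = 722; answer 722
Part II: A1 = 722; m = -20; -9*(-20)^4 + 6*(-20)^3 + 5*(-20)^2 - 2*(-20)^1 - 7 = (-1440000) + (-48000) + (2000) + (40) + (-7) = -1485967; answer -1485967
Part III: A2 = -1485967; c = 17772; 17772 = 2^2 * 3 * 1481; sigma = (1 + 2 + 4) * (1 + 3) * (1 + 1481) = 7 * 4 * 1482 = 41496; answer 41496
Part IV: A3 = 41496; d = 26; -2*(26)^3 + 3*(26)^2 - 4*(26)^1 - 7 = (-35152) + (2028) + (-104) + (-7) = -33235; answer -33235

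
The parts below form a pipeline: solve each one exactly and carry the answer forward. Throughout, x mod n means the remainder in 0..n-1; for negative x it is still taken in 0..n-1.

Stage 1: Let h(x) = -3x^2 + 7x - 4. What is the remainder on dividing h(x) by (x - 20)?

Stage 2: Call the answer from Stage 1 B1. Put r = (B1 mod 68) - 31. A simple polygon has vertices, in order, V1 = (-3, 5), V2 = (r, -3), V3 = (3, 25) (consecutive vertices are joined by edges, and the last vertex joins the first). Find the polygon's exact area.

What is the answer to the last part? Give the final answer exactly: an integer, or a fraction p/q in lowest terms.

16

Stage 1: remainder = value at the root: -3*(20)^2 + 7*(20)^1 - 4 = (-1200) + (140) + (-4) = -1064; answer -1064
Stage 2: B1 = -1064; r = -7; cross terms: (-3*-3 - -7*5)=44, (-7*25 - 3*-3)=-166, (3*5 - -3*25)=90; twice the area = |-32| = 32; area = 16; answer 16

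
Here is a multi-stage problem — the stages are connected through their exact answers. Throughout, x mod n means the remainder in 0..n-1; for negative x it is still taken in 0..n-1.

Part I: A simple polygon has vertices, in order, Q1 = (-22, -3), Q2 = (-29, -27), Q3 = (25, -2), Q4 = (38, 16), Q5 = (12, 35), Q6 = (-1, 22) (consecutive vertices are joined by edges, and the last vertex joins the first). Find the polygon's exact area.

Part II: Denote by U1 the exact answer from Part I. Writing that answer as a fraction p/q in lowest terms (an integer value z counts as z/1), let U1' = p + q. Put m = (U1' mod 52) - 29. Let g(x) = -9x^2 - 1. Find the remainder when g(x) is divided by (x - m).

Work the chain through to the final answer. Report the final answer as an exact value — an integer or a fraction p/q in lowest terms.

-7057

Part I: cross terms: (-22*-27 - -29*-3)=507, (-29*-2 - 25*-27)=733, (25*16 - 38*-2)=476, (38*35 - 12*16)=1138, (12*22 - -1*35)=299, (-1*-3 - -22*22)=487; twice the area = |3640| = 3640; area = 1820; answer 1820
Part II: U1 = 1820; threaded value p + q = 1821; m = -28; remainder = value at the root: -9*(-28)^2 - 1 = (-7056) + (-1) = -7057; answer -7057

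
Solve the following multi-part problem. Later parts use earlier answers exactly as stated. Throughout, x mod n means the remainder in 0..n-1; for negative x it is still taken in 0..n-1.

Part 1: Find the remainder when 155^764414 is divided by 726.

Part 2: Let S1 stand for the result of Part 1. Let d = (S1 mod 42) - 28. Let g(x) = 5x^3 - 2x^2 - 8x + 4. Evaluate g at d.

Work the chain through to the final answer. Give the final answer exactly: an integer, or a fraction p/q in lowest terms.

-125

Part 1: squarings mod 726: 155^1=155, 155^2=67, 155^4=133, 155^8=265, 155^16=529, 155^32=331, 155^64=661, 155^128=595, 155^256=463, 155^512=199, 155^1024=397, 155^2048=67, 155^4096=133, 155^8192=265, 155^16384=529, 155^32768=331, 155^65536=661, 155^131072=595, 155^262144=463, 155^524288=199; 155^764414 = 155^2 * 155^4 * 155^8 * 155^16 * 155^32 * 155^64 * 155^128 * 155^256 * 155^2048 * 155^8192 * 155^32768 * 155^65536 * 155^131072 * 155^524288 = 67 (mod 726); answer 67
Part 2: S1 = 67; d = -3; 5*(-3)^3 - 2*(-3)^2 - 8*(-3)^1 + 4 = (-135) + (-18) + (24) + (4) = -125; answer -125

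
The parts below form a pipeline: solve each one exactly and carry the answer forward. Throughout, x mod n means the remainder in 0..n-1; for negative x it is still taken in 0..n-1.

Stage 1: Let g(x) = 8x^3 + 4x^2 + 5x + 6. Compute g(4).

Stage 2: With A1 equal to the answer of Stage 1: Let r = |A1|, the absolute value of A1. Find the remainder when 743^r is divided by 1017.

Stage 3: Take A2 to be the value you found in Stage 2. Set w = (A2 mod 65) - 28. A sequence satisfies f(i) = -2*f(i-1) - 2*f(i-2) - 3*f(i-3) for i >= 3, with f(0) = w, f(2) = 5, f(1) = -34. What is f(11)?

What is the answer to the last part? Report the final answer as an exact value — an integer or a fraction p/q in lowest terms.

-1205

Stage 1: 8*(4)^3 + 4*(4)^2 + 5*(4)^1 + 6 = (512) + (64) + (20) + (6) = 602; answer 602
Stage 2: A1 = 602; r = 602; squarings mod 1017: 743^1=743, 743^2=835, 743^4=580, 743^8=790, 743^16=679, 743^32=340, 743^64=679, 743^128=340, 743^256=679, 743^512=340; 743^602 = 743^2 * 743^8 * 743^16 * 743^64 * 743^512 = 295 (mod 1017); answer 295
Stage 3: A2 = 295; w = 7; f(3) = -2*(5) - 2*(-34) - 3*(7) = 37; iterating: f(3)=37, f(4)=18, f(5)=-125, f(6)=103, f(7)=-10, f(8)=189, f(9)=-667, f(10)=986, f(11)=-1205; answer -1205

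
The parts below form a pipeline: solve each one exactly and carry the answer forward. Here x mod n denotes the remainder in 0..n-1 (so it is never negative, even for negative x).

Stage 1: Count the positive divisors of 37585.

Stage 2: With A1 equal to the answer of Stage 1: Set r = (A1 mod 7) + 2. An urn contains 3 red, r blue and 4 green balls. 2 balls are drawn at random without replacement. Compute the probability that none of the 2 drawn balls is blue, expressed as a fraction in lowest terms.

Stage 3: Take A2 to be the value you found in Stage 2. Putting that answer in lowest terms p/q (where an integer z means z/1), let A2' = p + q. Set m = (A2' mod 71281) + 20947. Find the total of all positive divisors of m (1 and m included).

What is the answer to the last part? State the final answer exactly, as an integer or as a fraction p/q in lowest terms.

Stage 1: 37585 = 5 * 7517; number of divisors = (1+1) * (1+1) = 4; answer 4
Stage 2: A1 = 4; r = 6; total draws C(13,2) = 78; favorable C(7,2) = 21; P = 7/26; answer 7/26
Stage 3: A2 = 7/26; threaded value p + q = 33; m = 20980; 20980 = 2^2 * 5 * 1049; sigma = (1 + 2 + 4) * (1 + 5) * (1 + 1049) = 7 * 6 * 1050 = 44100; answer 44100

44100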